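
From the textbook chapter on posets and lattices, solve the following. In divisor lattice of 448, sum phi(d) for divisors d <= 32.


Divisors of 448 up to 32: [1, 2, 4, 7, 8, 14, 16, 28, 32]
phi values: [1, 1, 2, 6, 4, 6, 8, 12, 16]
Sum = 56


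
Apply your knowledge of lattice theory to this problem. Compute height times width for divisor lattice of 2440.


Height = length of longest chain minus 1; width = size of largest antichain.
A maximum chain: 1 | 61 | 305 | 610 | 1220 | 2440  (height 5).
A maximum antichain: {4, 10, 122, 305}  (width 4).
Product = 5 * 4 = 20


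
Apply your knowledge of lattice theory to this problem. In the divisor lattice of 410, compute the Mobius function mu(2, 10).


In a divisor lattice, mu(a,b) = mu(b/a) where mu is the classical Mobius function.
b/a = 10/2 = 5
Prime factorization of 5: primes [5]
5 is squarefree with 1 prime factor(s), so mu(5) = (-1)^1 = -1


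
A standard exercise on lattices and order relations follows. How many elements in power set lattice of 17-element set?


Power set = 2^n.
2^17 = 131072


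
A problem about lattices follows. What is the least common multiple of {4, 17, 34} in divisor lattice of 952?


In a divisor lattice, join = lcm (least common multiple).
Compute lcm iteratively: start with first element, then lcm(current, next).
Elements: [4, 17, 34]
lcm(4,17) = 68
lcm(68,34) = 68
Final lcm = 68


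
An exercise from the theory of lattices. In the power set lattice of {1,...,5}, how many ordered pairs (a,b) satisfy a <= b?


The order relation is {(a,b) : a <= b}, reflexive so it includes (a,a).
Examples: ({},{}), ({},{1,2}), ({},{1,2,3}), ({},{1,2,3,4}), ({},{1,2,3,4,5}), ...
Total ordered pairs: 243


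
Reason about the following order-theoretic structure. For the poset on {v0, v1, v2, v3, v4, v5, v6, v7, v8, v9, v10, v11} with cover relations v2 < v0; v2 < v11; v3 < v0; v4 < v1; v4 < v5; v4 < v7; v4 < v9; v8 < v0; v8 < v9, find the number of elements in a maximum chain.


A chain is a totally ordered subset; we count the number of elements in a maximum chain.
Compute, for each element x, the size of the longest chain ending at x:
  v2: 1
  v3: 1
  v4: 1
  v6: 1
  v8: 1
  v10: 1
  ...
A maximum chain: v2 < v0
Number of elements in the longest chain: 2


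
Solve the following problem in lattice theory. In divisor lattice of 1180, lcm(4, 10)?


Join=lcm.
gcd(4,10)=2
lcm=20


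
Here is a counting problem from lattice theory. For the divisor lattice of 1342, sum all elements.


sigma(n) = sum of divisors.
Divisors of 1342: [1, 2, 11, 22, 61, 122, 671, 1342]
Sum = 2232


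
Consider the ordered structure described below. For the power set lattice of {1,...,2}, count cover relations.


A cover relation a -< b holds when a < b with no c strictly between.
Cover relations:
  {} -< {1}
  {} -< {2}
  {1} -< {1,2}
  {2} -< {1,2}
Total: 4


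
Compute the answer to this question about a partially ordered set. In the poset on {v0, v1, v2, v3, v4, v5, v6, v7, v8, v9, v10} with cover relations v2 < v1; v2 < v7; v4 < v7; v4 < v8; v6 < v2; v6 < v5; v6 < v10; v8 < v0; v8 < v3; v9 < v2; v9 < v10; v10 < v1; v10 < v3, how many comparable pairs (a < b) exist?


A comparable pair {a,b} has a < b or b < a in the order.
Count unordered pairs where one element is strictly below the other.
Examples: {v0,v4}, {v0,v8}, {v1,v2}, {v1,v6}, ...
Total comparable pairs: 21


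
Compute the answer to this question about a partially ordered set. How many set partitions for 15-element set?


B(n) = number of set partitions of an n-element set.
B(n) satisfies the recurrence: B(n+1) = sum_k C(n,k)*B(k).
B(15) = 1382958545


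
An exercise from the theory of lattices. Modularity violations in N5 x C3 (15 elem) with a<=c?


Modular law: if a <= c then a v (b ^ c) = (a v b) ^ c.
Check all triples (a,b,c) with a <= c among 15 elements.
  e.g. a=(a,0), b=(c,0), c=(b,0): lhs=(a,0) != rhs=(b,0)
  e.g. a=(a,0), b=(c,1), c=(b,0): lhs=(a,0) != rhs=(b,0)
Total violating triples: 18


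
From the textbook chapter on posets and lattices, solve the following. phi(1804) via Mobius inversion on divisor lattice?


phi(n) = n * prod_{p|n} (1 - 1/p).
Prime divisors of 1804: [2, 11, 41]
phi(1804) = 1804 * (1 - 1/2) * (1 - 1/11) * (1 - 1/41)
phi(1804) = 800


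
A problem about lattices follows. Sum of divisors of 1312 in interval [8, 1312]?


Interval [8,1312] in divisors of 1312: [8, 16, 32, 328, 656, 1312]
Sum = 2352


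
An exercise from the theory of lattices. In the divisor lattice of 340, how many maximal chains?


A maximal chain goes from the minimum element to a maximal element via cover relations.
Counting all min-to-max paths in the cover graph.
Total maximal chains: 12


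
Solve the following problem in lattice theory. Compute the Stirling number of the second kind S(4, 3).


S(n,k) = k*S(n-1,k) + S(n-1,k-1).
S(3,3) = 1, S(3,2) = 3
S(4,3) = 3*1 + 3 = 3 + 3
S(4,3) = 6


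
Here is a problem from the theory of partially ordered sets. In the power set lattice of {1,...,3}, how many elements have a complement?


An element a is complemented if some b has a meet b = bottom, a join b = top.
every subset A has complement S\A, so all elements are complemented.
Complemented elements: {}, {1}, {2}, {3}, {1,2}, {1,3}, ... (2 more)
Count: 8


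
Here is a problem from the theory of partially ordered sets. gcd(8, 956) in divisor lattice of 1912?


Meet=gcd.
gcd(8,956)=4


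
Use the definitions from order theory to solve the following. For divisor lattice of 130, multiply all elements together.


Divisors of 130: [1, 2, 5, 10, 13, 26, 65, 130]
Product = n^(d(n)/2) = 130^(8/2)
Product = 285610000


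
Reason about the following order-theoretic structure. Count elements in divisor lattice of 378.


Divisors of 378: [1, 2, 3, 6, 7, 9, 14, 18, 21, 27, 42, 54, 63, 126, 189, 378]
Count: 16


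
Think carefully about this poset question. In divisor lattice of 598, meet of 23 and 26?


In a divisor lattice, meet = gcd (greatest common divisor).
By Euclidean algorithm or factoring: gcd(23,26) = 1


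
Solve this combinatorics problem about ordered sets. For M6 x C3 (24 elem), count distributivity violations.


Distributive law: a ^ (b v c) = (a ^ b) v (a ^ c).
Check all 24^3 = 13824 ordered triples (a,b,c).
  e.g. a=(a1,0), b=(a2,0), c=(a3,0): lhs=(a1,0) != rhs=(0,0)
  e.g. a=(a1,0), b=(a2,0), c=(a3,1): lhs=(a1,0) != rhs=(0,0)
Total violating triples: 3240


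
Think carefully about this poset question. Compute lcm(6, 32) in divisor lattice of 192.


In a divisor lattice, join = lcm (least common multiple).
gcd(6,32) = 2
lcm(6,32) = 6*32/gcd = 192/2 = 96


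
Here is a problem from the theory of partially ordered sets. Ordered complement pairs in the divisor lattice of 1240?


Complement pair (a,b): a meet b = bottom, a join b = top.
Here: gcd(a,b)=1 and lcm(a,b)=1240, i.e. a*b=1240 with a,b coprime.
Pairs found: (1,1240), (5,248), (8,155), (31,40), ... (4 more)
Total ordered pairs: 8


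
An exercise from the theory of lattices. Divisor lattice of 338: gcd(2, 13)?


Meet=gcd.
gcd(2,13)=1


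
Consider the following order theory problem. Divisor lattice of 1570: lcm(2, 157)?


Join=lcm.
gcd(2,157)=1
lcm=314


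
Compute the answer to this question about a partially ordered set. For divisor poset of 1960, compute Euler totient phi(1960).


phi(n) = n * prod_{p|n} (1 - 1/p).
Prime divisors of 1960: [2, 5, 7]
phi(1960) = 1960 * (1 - 1/2) * (1 - 1/5) * (1 - 1/7)
phi(1960) = 672


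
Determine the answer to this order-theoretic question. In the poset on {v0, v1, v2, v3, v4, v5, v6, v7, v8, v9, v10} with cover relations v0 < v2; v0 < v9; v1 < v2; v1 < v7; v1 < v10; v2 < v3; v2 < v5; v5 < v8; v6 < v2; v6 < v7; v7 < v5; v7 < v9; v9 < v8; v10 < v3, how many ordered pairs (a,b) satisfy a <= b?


The order relation is {(a,b) : a <= b}, reflexive so it includes (a,a).
Examples: (v0,v0), (v0,v2), (v0,v3), (v0,v5), (v0,v8), ...
Total ordered pairs: 38


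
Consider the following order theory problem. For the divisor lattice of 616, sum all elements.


sigma(n) = sum of divisors.
Divisors of 616: [1, 2, 4, 7, 8, 11, 14, 22, 28, 44, 56, 77, 88, 154, 308, 616]
Sum = 1440


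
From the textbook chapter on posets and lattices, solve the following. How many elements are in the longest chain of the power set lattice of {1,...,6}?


A chain is a totally ordered subset; we count the number of elements in a maximum chain.
Compute, for each element x, the size of the longest chain ending at x:
  {}: 1
  {1}: 2
  {2}: 2
  {3}: 2
  {4}: 2
  {5}: 2
  ...
A maximum chain: {} < {1} < {1,2} < {1,2,3} < {1,2,3,4} < {1,2,3,4,5} < {1,2,3,4,5,6}
Number of elements in the longest chain: 7


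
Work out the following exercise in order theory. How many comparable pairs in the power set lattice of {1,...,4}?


A comparable pair {a,b} has a < b or b < a in the order.
Count unordered pairs where one element is strictly below the other.
Examples: {{},{1}}, {{},{2}}, {{},{3}}, {{},{4}}, ...
Total comparable pairs: 65


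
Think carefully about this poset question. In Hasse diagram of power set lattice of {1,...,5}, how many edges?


A cover relation a -< b holds when a < b with no c strictly between.
Cover relations:
  {} -< {1}
  {} -< {2}
  {} -< {3}
  {} -< {4}
  {} -< {5}
  {1} -< {1,2}
  {1} -< {1,3}
  {1} -< {1,4}
  ...72 more
Total: 80


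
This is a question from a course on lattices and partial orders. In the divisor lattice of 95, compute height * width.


Height = length of longest chain minus 1; width = size of largest antichain.
A maximum chain: 1 | 19 | 95  (height 2).
A maximum antichain: {5, 19}  (width 2).
Product = 2 * 2 = 4


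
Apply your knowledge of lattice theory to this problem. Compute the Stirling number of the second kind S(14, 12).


S(n,k) = k*S(n-1,k) + S(n-1,k-1).
S(13,12) = 78, S(13,11) = 2431
S(14,12) = 12*78 + 2431 = 936 + 2431
S(14,12) = 3367


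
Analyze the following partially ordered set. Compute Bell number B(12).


B(n) = number of set partitions of an n-element set.
B(n) satisfies the recurrence: B(n+1) = sum_k C(n,k)*B(k).
B(12) = 4213597


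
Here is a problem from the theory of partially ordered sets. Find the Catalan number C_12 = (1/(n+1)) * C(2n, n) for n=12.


C(n) = C(2n, n) / (n+1).
C(24, 12) = 2704156
C(12) = 2704156 / 13 = 208012


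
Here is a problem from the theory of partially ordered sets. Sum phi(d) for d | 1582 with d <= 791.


Divisors of 1582 up to 791: [1, 2, 7, 14, 113, 226, 791]
phi values: [1, 1, 6, 6, 112, 112, 672]
Sum = 910


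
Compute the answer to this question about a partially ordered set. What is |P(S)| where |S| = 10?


Power set = 2^n.
2^10 = 1024


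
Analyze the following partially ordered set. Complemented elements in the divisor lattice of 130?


An element a is complemented if some b has a meet b = bottom, a join b = top.
a is complemented iff gcd(a, n/a)=1, i.e. a is a unitary divisor of 130.
Complemented elements: 1, 2, 5, 10, 13, 26, ... (2 more)
Count: 8


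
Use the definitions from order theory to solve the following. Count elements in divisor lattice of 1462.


Divisors of 1462: [1, 2, 17, 34, 43, 86, 731, 1462]
Count: 8


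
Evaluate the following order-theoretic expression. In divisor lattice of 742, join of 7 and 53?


In a divisor lattice, join = lcm (least common multiple).
gcd(7,53) = 1
lcm(7,53) = 7*53/gcd = 371/1 = 371


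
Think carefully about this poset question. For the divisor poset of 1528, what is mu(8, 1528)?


In a divisor lattice, mu(a,b) = mu(b/a) where mu is the classical Mobius function.
b/a = 1528/8 = 191
Prime factorization of 191: primes [191]
191 is squarefree with 1 prime factor(s), so mu(191) = (-1)^1 = -1


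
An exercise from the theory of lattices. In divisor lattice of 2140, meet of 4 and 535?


In a divisor lattice, meet = gcd (greatest common divisor).
By Euclidean algorithm or factoring: gcd(4,535) = 1


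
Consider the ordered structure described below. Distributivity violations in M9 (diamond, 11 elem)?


Distributive law: a ^ (b v c) = (a ^ b) v (a ^ c).
Check all 11^3 = 1331 ordered triples (a,b,c).
  e.g. a=a1, b=a2, c=a3: lhs=a1 != rhs=0
  e.g. a=a1, b=a2, c=a4: lhs=a1 != rhs=0
Total violating triples: 504


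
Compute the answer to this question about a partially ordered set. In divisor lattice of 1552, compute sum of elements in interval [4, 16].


Interval [4,16] in divisors of 1552: [4, 8, 16]
Sum = 28


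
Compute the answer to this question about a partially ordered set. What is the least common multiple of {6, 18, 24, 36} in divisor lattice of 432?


In a divisor lattice, join = lcm (least common multiple).
Compute lcm iteratively: start with first element, then lcm(current, next).
Elements: [6, 18, 24, 36]
lcm(6,18) = 18
lcm(18,24) = 72
lcm(72,36) = 72
Final lcm = 72


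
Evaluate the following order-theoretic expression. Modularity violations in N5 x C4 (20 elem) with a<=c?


Modular law: if a <= c then a v (b ^ c) = (a v b) ^ c.
Check all triples (a,b,c) with a <= c among 20 elements.
  e.g. a=(a,0), b=(c,0), c=(b,0): lhs=(a,0) != rhs=(b,0)
  e.g. a=(a,0), b=(c,1), c=(b,0): lhs=(a,0) != rhs=(b,0)
Total violating triples: 40


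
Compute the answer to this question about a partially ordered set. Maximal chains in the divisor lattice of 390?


A maximal chain goes from the minimum element to a maximal element via cover relations.
Counting all min-to-max paths in the cover graph.
Total maximal chains: 24


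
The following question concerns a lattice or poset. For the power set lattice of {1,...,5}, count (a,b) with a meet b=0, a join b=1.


Complement pair (a,b): a meet b = bottom, a join b = top.
Here: A intersect B = {} and A union B = {1,...,5}.
Pairs found: ({},{1,2,3,4,5}), ({1},{2,3,4,5}), ({2},{1,3,4,5}), ({3},{1,2,4,5}), ... (28 more)
Total ordered pairs: 32


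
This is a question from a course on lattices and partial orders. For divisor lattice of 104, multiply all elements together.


Divisors of 104: [1, 2, 4, 8, 13, 26, 52, 104]
Product = n^(d(n)/2) = 104^(8/2)
Product = 116985856


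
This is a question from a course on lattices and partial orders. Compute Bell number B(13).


B(n) = number of set partitions of an n-element set.
B(n) satisfies the recurrence: B(n+1) = sum_k C(n,k)*B(k).
B(13) = 27644437


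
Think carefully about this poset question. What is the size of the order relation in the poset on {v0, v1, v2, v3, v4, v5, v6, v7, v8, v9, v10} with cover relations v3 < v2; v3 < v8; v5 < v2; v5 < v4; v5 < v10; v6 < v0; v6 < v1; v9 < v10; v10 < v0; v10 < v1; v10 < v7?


The order relation is {(a,b) : a <= b}, reflexive so it includes (a,a).
Examples: (v0,v0), (v1,v1), (v10,v0), (v10,v1), (v10,v10), ...
Total ordered pairs: 28


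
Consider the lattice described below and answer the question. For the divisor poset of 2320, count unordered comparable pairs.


A comparable pair {a,b} has a < b or b < a in the order.
Count unordered pairs where one element is strictly below the other.
Examples: {1,2}, {1,4}, {1,5}, {1,8}, ...
Total comparable pairs: 115


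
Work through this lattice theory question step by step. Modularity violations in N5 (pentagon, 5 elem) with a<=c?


Modular law: if a <= c then a v (b ^ c) = (a v b) ^ c.
Check all triples (a,b,c) with a <= c among 5 elements.
  e.g. a=a, b=c, c=b: lhs=a != rhs=b
Total violating triples: 1


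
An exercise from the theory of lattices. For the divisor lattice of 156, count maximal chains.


A maximal chain goes from the minimum element to a maximal element via cover relations.
Counting all min-to-max paths in the cover graph.
Total maximal chains: 12


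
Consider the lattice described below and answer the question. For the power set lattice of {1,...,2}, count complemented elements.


An element a is complemented if some b has a meet b = bottom, a join b = top.
every subset A has complement S\A, so all elements are complemented.
Complemented elements: {}, {1}, {2}, {1,2}
Count: 4


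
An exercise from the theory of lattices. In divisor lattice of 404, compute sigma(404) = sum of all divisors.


sigma(n) = sum of divisors.
Divisors of 404: [1, 2, 4, 101, 202, 404]
Sum = 714


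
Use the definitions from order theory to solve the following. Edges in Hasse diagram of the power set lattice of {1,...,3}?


A cover relation a -< b holds when a < b with no c strictly between.
Cover relations:
  {} -< {1}
  {} -< {2}
  {} -< {3}
  {1} -< {1,2}
  {1} -< {1,3}
  {2} -< {1,2}
  {2} -< {2,3}
  {3} -< {1,3}
  ...4 more
Total: 12


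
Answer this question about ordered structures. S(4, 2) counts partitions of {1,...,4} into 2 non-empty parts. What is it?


S(n,k) = k*S(n-1,k) + S(n-1,k-1).
S(3,2) = 3, S(3,1) = 1
S(4,2) = 2*3 + 1 = 6 + 1
S(4,2) = 7


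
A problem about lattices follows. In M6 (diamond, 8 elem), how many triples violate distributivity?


Distributive law: a ^ (b v c) = (a ^ b) v (a ^ c).
Check all 8^3 = 512 ordered triples (a,b,c).
  e.g. a=a1, b=a2, c=a3: lhs=a1 != rhs=0
  e.g. a=a1, b=a2, c=a4: lhs=a1 != rhs=0
Total violating triples: 120


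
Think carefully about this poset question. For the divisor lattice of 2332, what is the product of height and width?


Height = length of longest chain minus 1; width = size of largest antichain.
A maximum chain: 1 | 53 | 583 | 1166 | 2332  (height 4).
A maximum antichain: {4, 22, 106, 583}  (width 4).
Product = 4 * 4 = 16


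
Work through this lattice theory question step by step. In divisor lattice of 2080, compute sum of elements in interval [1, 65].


Interval [1,65] in divisors of 2080: [1, 5, 13, 65]
Sum = 84


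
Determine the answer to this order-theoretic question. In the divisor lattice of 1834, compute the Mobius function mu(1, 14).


In a divisor lattice, mu(a,b) = mu(b/a) where mu is the classical Mobius function.
b/a = 14/1 = 14
Prime factorization of 14: primes [2, 7]
14 is squarefree with 2 prime factor(s), so mu(14) = (-1)^2 = 1


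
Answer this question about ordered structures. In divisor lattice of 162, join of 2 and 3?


In a divisor lattice, join = lcm (least common multiple).
gcd(2,3) = 1
lcm(2,3) = 2*3/gcd = 6/1 = 6


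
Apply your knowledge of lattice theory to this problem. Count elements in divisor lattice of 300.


Divisors of 300: [1, 2, 3, 4, 5, 6, 10, 12, 15, 20, 25, 30, 50, 60, 75, 100, 150, 300]
Count: 18


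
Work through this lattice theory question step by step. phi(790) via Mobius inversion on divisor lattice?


phi(n) = n * prod_{p|n} (1 - 1/p).
Prime divisors of 790: [2, 5, 79]
phi(790) = 790 * (1 - 1/2) * (1 - 1/5) * (1 - 1/79)
phi(790) = 312


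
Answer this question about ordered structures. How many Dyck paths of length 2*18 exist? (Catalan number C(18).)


C(n) = C(2n, n) / (n+1).
C(36, 18) = 9075135300
C(18) = 9075135300 / 19 = 477638700


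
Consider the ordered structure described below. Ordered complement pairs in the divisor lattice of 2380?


Complement pair (a,b): a meet b = bottom, a join b = top.
Here: gcd(a,b)=1 and lcm(a,b)=2380, i.e. a*b=2380 with a,b coprime.
Pairs found: (1,2380), (4,595), (5,476), (7,340), ... (12 more)
Total ordered pairs: 16


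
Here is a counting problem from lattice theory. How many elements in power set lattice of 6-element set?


Power set = 2^n.
2^6 = 64


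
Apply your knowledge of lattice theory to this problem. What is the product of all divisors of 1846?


Divisors of 1846: [1, 2, 13, 26, 71, 142, 923, 1846]
Product = n^(d(n)/2) = 1846^(8/2)
Product = 11612528336656


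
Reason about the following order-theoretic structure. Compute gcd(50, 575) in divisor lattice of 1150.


In a divisor lattice, meet = gcd (greatest common divisor).
By Euclidean algorithm or factoring: gcd(50,575) = 25


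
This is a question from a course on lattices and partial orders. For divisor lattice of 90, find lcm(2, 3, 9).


In a divisor lattice, join = lcm (least common multiple).
Compute lcm iteratively: start with first element, then lcm(current, next).
Elements: [2, 3, 9]
lcm(2,3) = 6
lcm(6,9) = 18
Final lcm = 18


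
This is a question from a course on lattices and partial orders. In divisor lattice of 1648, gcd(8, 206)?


Meet=gcd.
gcd(8,206)=2


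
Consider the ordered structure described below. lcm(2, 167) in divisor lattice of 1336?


Join=lcm.
gcd(2,167)=1
lcm=334


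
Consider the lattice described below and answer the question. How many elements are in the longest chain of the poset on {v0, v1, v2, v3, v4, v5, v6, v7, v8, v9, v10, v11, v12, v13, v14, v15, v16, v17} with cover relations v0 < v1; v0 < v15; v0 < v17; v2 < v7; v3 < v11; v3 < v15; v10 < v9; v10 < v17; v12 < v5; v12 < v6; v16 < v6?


A chain is a totally ordered subset; we count the number of elements in a maximum chain.
Compute, for each element x, the size of the longest chain ending at x:
  v0: 1
  v2: 1
  v3: 1
  v4: 1
  v8: 1
  v10: 1
  ...
A maximum chain: v0 < v1
Number of elements in the longest chain: 2


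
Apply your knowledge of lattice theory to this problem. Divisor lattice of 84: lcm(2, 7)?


Join=lcm.
gcd(2,7)=1
lcm=14


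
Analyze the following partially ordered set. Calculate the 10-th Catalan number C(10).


C(n) = C(2n, n) / (n+1).
C(20, 10) = 184756
C(10) = 184756 / 11 = 16796


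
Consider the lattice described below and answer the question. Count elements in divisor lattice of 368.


Divisors of 368: [1, 2, 4, 8, 16, 23, 46, 92, 184, 368]
Count: 10


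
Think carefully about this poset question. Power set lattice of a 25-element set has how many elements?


Power set = 2^n.
2^25 = 33554432


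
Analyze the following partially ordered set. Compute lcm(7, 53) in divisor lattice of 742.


In a divisor lattice, join = lcm (least common multiple).
gcd(7,53) = 1
lcm(7,53) = 7*53/gcd = 371/1 = 371


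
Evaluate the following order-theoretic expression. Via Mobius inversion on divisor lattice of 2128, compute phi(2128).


phi(n) = n * prod_{p|n} (1 - 1/p).
Prime divisors of 2128: [2, 7, 19]
phi(2128) = 2128 * (1 - 1/2) * (1 - 1/7) * (1 - 1/19)
phi(2128) = 864


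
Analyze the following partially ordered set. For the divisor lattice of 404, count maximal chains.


A maximal chain goes from the minimum element to a maximal element via cover relations.
Counting all min-to-max paths in the cover graph.
Total maximal chains: 3


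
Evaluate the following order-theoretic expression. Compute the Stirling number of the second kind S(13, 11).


S(n,k) = k*S(n-1,k) + S(n-1,k-1).
S(12,11) = 66, S(12,10) = 1705
S(13,11) = 11*66 + 1705 = 726 + 1705
S(13,11) = 2431


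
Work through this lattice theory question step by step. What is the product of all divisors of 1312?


Divisors of 1312: [1, 2, 4, 8, 16, 32, 41, 82, 164, 328, 656, 1312]
Product = n^(d(n)/2) = 1312^(12/2)
Product = 5100385591921475584


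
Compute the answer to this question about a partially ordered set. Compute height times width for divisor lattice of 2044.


Height = length of longest chain minus 1; width = size of largest antichain.
A maximum chain: 1 | 73 | 511 | 1022 | 2044  (height 4).
A maximum antichain: {4, 14, 146, 511}  (width 4).
Product = 4 * 4 = 16


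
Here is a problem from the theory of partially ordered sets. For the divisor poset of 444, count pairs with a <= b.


The order relation is {(a,b) : a <= b}, reflexive so it includes (a,a).
Examples: (1,1), (1,111), (1,12), (1,148), (1,2), ...
Total ordered pairs: 54


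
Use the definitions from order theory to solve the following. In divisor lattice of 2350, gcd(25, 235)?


Meet=gcd.
gcd(25,235)=5


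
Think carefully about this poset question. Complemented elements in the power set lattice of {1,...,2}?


An element a is complemented if some b has a meet b = bottom, a join b = top.
every subset A has complement S\A, so all elements are complemented.
Complemented elements: {}, {1}, {2}, {1,2}
Count: 4


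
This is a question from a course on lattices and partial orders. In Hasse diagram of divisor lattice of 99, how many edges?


A cover relation a -< b holds when a < b with no c strictly between.
Cover relations:
  1 -< 3
  1 -< 11
  3 -< 9
  3 -< 33
  9 -< 99
  11 -< 33
  33 -< 99
Total: 7


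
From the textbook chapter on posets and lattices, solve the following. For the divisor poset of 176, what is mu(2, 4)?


In a divisor lattice, mu(a,b) = mu(b/a) where mu is the classical Mobius function.
b/a = 4/2 = 2
Prime factorization of 2: primes [2]
2 is squarefree with 1 prime factor(s), so mu(2) = (-1)^1 = -1


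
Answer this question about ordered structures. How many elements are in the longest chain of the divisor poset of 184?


A chain is a totally ordered subset; we count the number of elements in a maximum chain.
Compute, for each element x, the size of the longest chain ending at x:
  1: 1
  2: 2
  23: 2
  4: 3
  8: 4
  46: 3
  ...
A maximum chain: 1 < 2 < 4 < 8 < 184
Number of elements in the longest chain: 5


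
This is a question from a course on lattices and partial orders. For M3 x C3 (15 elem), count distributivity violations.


Distributive law: a ^ (b v c) = (a ^ b) v (a ^ c).
Check all 15^3 = 3375 ordered triples (a,b,c).
  e.g. a=(a1,0), b=(a2,0), c=(a3,0): lhs=(a1,0) != rhs=(0,0)
  e.g. a=(a1,0), b=(a2,0), c=(a3,1): lhs=(a1,0) != rhs=(0,0)
Total violating triples: 162


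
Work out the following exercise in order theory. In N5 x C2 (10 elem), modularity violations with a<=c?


Modular law: if a <= c then a v (b ^ c) = (a v b) ^ c.
Check all triples (a,b,c) with a <= c among 10 elements.
  e.g. a=(a,0), b=(c,0), c=(b,0): lhs=(a,0) != rhs=(b,0)
  e.g. a=(a,0), b=(c,1), c=(b,0): lhs=(a,0) != rhs=(b,0)
Total violating triples: 6


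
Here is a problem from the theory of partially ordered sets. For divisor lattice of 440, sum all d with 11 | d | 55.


Interval [11,55] in divisors of 440: [11, 55]
Sum = 66


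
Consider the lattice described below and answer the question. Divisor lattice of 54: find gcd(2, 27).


In a divisor lattice, meet = gcd (greatest common divisor).
By Euclidean algorithm or factoring: gcd(2,27) = 1


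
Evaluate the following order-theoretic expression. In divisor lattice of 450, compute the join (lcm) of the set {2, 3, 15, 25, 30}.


In a divisor lattice, join = lcm (least common multiple).
Compute lcm iteratively: start with first element, then lcm(current, next).
Elements: [2, 3, 15, 25, 30]
lcm(2,3) = 6
lcm(6,15) = 30
lcm(30,25) = 150
lcm(150,30) = 150
Final lcm = 150


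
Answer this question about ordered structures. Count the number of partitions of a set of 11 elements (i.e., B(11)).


B(n) = number of set partitions of an n-element set.
B(n) satisfies the recurrence: B(n+1) = sum_k C(n,k)*B(k).
B(11) = 678570


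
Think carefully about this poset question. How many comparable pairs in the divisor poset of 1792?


A comparable pair {a,b} has a < b or b < a in the order.
Count unordered pairs where one element is strictly below the other.
Examples: {1,2}, {1,4}, {1,7}, {1,8}, ...
Total comparable pairs: 117


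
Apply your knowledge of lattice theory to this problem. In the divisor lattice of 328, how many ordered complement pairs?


Complement pair (a,b): a meet b = bottom, a join b = top.
Here: gcd(a,b)=1 and lcm(a,b)=328, i.e. a*b=328 with a,b coprime.
Pairs found: (1,328), (8,41), (41,8), (328,1)
Total ordered pairs: 4


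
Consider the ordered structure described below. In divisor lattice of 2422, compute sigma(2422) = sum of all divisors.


sigma(n) = sum of divisors.
Divisors of 2422: [1, 2, 7, 14, 173, 346, 1211, 2422]
Sum = 4176


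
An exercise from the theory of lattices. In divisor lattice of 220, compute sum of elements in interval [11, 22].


Interval [11,22] in divisors of 220: [11, 22]
Sum = 33


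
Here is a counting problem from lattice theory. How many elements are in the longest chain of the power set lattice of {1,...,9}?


A chain is a totally ordered subset; we count the number of elements in a maximum chain.
Compute, for each element x, the size of the longest chain ending at x:
  {}: 1
  {1}: 2
  {2}: 2
  {3}: 2
  {4}: 2
  {5}: 2
  ...
A maximum chain: {} < {1} < {1,2} < {1,2,3} < {1,2,3,4} < {1,2,3,4,5} < {1,2,3,4,5,6} < {1,2,3,4,5,6,7} < {1,2,3,4,5,6,7,8} < {1,2,3,4,5,6,7,8,9}
Number of elements in the longest chain: 10


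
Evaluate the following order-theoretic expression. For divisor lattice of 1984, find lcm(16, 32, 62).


In a divisor lattice, join = lcm (least common multiple).
Compute lcm iteratively: start with first element, then lcm(current, next).
Elements: [16, 32, 62]
lcm(16,32) = 32
lcm(32,62) = 992
Final lcm = 992


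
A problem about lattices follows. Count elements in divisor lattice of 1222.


Divisors of 1222: [1, 2, 13, 26, 47, 94, 611, 1222]
Count: 8


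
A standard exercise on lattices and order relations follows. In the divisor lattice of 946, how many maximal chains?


A maximal chain goes from the minimum element to a maximal element via cover relations.
Counting all min-to-max paths in the cover graph.
Total maximal chains: 6


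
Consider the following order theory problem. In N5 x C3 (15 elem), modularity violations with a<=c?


Modular law: if a <= c then a v (b ^ c) = (a v b) ^ c.
Check all triples (a,b,c) with a <= c among 15 elements.
  e.g. a=(a,0), b=(c,0), c=(b,0): lhs=(a,0) != rhs=(b,0)
  e.g. a=(a,0), b=(c,1), c=(b,0): lhs=(a,0) != rhs=(b,0)
Total violating triples: 18


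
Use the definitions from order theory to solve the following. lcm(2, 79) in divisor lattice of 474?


Join=lcm.
gcd(2,79)=1
lcm=158


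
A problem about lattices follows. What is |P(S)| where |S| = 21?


Power set = 2^n.
2^21 = 2097152


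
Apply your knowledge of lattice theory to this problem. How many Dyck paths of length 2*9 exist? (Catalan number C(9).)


C(n) = C(2n, n) / (n+1).
C(18, 9) = 48620
C(9) = 48620 / 10 = 4862


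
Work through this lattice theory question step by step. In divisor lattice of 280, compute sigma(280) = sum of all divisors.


sigma(n) = sum of divisors.
Divisors of 280: [1, 2, 4, 5, 7, 8, 10, 14, 20, 28, 35, 40, 56, 70, 140, 280]
Sum = 720


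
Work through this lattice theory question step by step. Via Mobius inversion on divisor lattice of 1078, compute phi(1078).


phi(n) = n * prod_{p|n} (1 - 1/p).
Prime divisors of 1078: [2, 7, 11]
phi(1078) = 1078 * (1 - 1/2) * (1 - 1/7) * (1 - 1/11)
phi(1078) = 420


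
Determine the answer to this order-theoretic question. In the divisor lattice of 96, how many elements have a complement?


An element a is complemented if some b has a meet b = bottom, a join b = top.
a is complemented iff gcd(a, n/a)=1, i.e. a is a unitary divisor of 96.
Complemented elements: 1, 3, 32, 96
Count: 4


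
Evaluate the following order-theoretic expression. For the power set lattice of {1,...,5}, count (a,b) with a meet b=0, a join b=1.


Complement pair (a,b): a meet b = bottom, a join b = top.
Here: A intersect B = {} and A union B = {1,...,5}.
Pairs found: ({},{1,2,3,4,5}), ({1},{2,3,4,5}), ({2},{1,3,4,5}), ({3},{1,2,4,5}), ... (28 more)
Total ordered pairs: 32


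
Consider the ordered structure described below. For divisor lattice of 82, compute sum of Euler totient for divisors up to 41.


Divisors of 82 up to 41: [1, 2, 41]
phi values: [1, 1, 40]
Sum = 42


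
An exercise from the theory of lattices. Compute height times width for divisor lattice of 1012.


Height = length of longest chain minus 1; width = size of largest antichain.
A maximum chain: 1 | 23 | 253 | 506 | 1012  (height 4).
A maximum antichain: {4, 22, 46, 253}  (width 4).
Product = 4 * 4 = 16


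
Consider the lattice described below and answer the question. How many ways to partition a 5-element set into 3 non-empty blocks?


S(n,k) = k*S(n-1,k) + S(n-1,k-1).
S(4,3) = 6, S(4,2) = 7
S(5,3) = 3*6 + 7 = 18 + 7
S(5,3) = 25


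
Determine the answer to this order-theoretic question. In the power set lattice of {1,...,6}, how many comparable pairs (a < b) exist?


A comparable pair {a,b} has a < b or b < a in the order.
Count unordered pairs where one element is strictly below the other.
Examples: {{},{1}}, {{},{2}}, {{},{3}}, {{},{4}}, ...
Total comparable pairs: 665


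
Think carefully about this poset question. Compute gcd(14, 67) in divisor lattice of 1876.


In a divisor lattice, meet = gcd (greatest common divisor).
By Euclidean algorithm or factoring: gcd(14,67) = 1


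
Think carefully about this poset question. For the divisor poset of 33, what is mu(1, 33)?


In a divisor lattice, mu(a,b) = mu(b/a) where mu is the classical Mobius function.
b/a = 33/1 = 33
Prime factorization of 33: primes [3, 11]
33 is squarefree with 2 prime factor(s), so mu(33) = (-1)^2 = 1


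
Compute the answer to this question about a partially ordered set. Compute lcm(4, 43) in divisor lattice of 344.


In a divisor lattice, join = lcm (least common multiple).
gcd(4,43) = 1
lcm(4,43) = 4*43/gcd = 172/1 = 172


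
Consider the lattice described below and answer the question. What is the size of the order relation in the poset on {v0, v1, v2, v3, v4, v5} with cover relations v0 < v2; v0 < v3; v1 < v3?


The order relation is {(a,b) : a <= b}, reflexive so it includes (a,a).
Examples: (v0,v0), (v0,v2), (v0,v3), (v1,v1), (v1,v3), ...
Total ordered pairs: 9


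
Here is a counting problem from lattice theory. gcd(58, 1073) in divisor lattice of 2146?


Meet=gcd.
gcd(58,1073)=29


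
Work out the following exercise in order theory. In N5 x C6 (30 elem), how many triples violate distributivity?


Distributive law: a ^ (b v c) = (a ^ b) v (a ^ c).
Check all 30^3 = 27000 ordered triples (a,b,c).
  e.g. a=(b,0), b=(a,0), c=(c,0): lhs=(b,0) != rhs=(a,0)
  e.g. a=(b,0), b=(a,0), c=(c,1): lhs=(b,0) != rhs=(a,0)
Total violating triples: 432


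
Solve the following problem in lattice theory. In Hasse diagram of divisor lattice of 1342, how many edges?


A cover relation a -< b holds when a < b with no c strictly between.
Cover relations:
  1 -< 2
  1 -< 11
  1 -< 61
  2 -< 22
  2 -< 122
  11 -< 22
  11 -< 671
  22 -< 1342
  ...4 more
Total: 12


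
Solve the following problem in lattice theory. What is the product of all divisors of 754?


Divisors of 754: [1, 2, 13, 26, 29, 58, 377, 754]
Product = n^(d(n)/2) = 754^(8/2)
Product = 323210442256


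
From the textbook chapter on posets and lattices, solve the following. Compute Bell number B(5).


B(n) = number of set partitions of an n-element set.
B(n) satisfies the recurrence: B(n+1) = sum_k C(n,k)*B(k).
B(5) = 52


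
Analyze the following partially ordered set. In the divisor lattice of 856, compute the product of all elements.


Divisors of 856: [1, 2, 4, 8, 107, 214, 428, 856]
Product = n^(d(n)/2) = 856^(8/2)
Product = 536902045696


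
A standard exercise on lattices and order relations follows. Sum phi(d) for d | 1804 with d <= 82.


Divisors of 1804 up to 82: [1, 2, 4, 11, 22, 41, 44, 82]
phi values: [1, 1, 2, 10, 10, 40, 20, 40]
Sum = 124


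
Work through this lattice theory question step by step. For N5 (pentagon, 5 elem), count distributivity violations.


Distributive law: a ^ (b v c) = (a ^ b) v (a ^ c).
Check all 5^3 = 125 ordered triples (a,b,c).
  e.g. a=b, b=a, c=c: lhs=b != rhs=a
  e.g. a=b, b=c, c=a: lhs=b != rhs=a
Total violating triples: 2


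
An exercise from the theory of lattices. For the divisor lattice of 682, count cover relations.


A cover relation a -< b holds when a < b with no c strictly between.
Cover relations:
  1 -< 2
  1 -< 11
  1 -< 31
  2 -< 22
  2 -< 62
  11 -< 22
  11 -< 341
  22 -< 682
  ...4 more
Total: 12


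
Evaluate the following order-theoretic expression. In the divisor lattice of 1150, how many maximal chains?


A maximal chain goes from the minimum element to a maximal element via cover relations.
Counting all min-to-max paths in the cover graph.
Total maximal chains: 12


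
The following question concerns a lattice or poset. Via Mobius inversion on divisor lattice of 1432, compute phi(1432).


phi(n) = n * prod_{p|n} (1 - 1/p).
Prime divisors of 1432: [2, 179]
phi(1432) = 1432 * (1 - 1/2) * (1 - 1/179)
phi(1432) = 712


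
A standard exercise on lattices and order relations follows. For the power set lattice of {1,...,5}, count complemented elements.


An element a is complemented if some b has a meet b = bottom, a join b = top.
every subset A has complement S\A, so all elements are complemented.
Complemented elements: {}, {1}, {2}, {3}, {4}, {5}, ... (26 more)
Count: 32


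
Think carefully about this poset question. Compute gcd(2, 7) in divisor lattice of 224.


In a divisor lattice, meet = gcd (greatest common divisor).
By Euclidean algorithm or factoring: gcd(2,7) = 1


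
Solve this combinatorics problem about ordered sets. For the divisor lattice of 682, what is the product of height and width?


Height = length of longest chain minus 1; width = size of largest antichain.
A maximum chain: 1 | 31 | 341 | 682  (height 3).
A maximum antichain: {2, 11, 31}  (width 3).
Product = 3 * 3 = 9


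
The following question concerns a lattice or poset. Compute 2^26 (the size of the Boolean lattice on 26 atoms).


Power set = 2^n.
2^26 = 67108864


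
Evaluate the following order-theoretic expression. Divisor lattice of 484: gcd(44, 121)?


Meet=gcd.
gcd(44,121)=11


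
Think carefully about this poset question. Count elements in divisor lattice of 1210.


Divisors of 1210: [1, 2, 5, 10, 11, 22, 55, 110, 121, 242, 605, 1210]
Count: 12


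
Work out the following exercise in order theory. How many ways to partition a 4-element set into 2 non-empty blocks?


S(n,k) = k*S(n-1,k) + S(n-1,k-1).
S(3,2) = 3, S(3,1) = 1
S(4,2) = 2*3 + 1 = 6 + 1
S(4,2) = 7


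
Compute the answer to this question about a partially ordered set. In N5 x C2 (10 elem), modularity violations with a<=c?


Modular law: if a <= c then a v (b ^ c) = (a v b) ^ c.
Check all triples (a,b,c) with a <= c among 10 elements.
  e.g. a=(a,0), b=(c,0), c=(b,0): lhs=(a,0) != rhs=(b,0)
  e.g. a=(a,0), b=(c,1), c=(b,0): lhs=(a,0) != rhs=(b,0)
Total violating triples: 6


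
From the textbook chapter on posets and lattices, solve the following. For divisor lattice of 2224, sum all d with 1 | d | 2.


Interval [1,2] in divisors of 2224: [1, 2]
Sum = 3


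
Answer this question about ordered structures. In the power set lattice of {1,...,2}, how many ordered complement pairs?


Complement pair (a,b): a meet b = bottom, a join b = top.
Here: A intersect B = {} and A union B = {1,...,2}.
Pairs found: ({},{1,2}), ({1},{2}), ({2},{1}), ({1,2},{})
Total ordered pairs: 4


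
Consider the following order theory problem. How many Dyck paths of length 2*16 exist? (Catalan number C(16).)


C(n) = C(2n, n) / (n+1).
C(32, 16) = 601080390
C(16) = 601080390 / 17 = 35357670


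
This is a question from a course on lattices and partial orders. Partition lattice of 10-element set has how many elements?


B(n) = number of set partitions of an n-element set.
B(n) satisfies the recurrence: B(n+1) = sum_k C(n,k)*B(k).
B(10) = 115975


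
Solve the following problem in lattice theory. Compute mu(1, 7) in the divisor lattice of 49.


In a divisor lattice, mu(a,b) = mu(b/a) where mu is the classical Mobius function.
b/a = 7/1 = 7
Prime factorization of 7: primes [7]
7 is squarefree with 1 prime factor(s), so mu(7) = (-1)^1 = -1


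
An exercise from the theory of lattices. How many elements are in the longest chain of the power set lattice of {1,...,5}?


A chain is a totally ordered subset; we count the number of elements in a maximum chain.
Compute, for each element x, the size of the longest chain ending at x:
  {}: 1
  {1}: 2
  {2}: 2
  {3}: 2
  {4}: 2
  {5}: 2
  ...
A maximum chain: {} < {1} < {1,2} < {1,2,3} < {1,2,3,4} < {1,2,3,4,5}
Number of elements in the longest chain: 6
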